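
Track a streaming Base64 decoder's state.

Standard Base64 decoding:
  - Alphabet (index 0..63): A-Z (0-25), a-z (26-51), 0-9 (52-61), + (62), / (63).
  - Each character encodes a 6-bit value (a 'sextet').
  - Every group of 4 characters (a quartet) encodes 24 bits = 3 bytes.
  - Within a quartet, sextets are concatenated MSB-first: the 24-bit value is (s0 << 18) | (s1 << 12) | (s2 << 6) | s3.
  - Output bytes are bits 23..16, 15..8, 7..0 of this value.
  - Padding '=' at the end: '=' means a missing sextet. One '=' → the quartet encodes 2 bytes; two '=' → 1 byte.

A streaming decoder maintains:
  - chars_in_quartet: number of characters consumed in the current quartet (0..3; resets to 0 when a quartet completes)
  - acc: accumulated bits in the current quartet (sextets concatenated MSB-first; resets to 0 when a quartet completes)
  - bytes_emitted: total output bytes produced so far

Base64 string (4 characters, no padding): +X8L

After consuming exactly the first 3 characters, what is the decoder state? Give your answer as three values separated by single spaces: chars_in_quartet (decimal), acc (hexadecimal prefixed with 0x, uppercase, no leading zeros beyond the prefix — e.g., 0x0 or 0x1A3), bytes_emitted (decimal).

Answer: 3 0x3E5FC 0

Derivation:
After char 0 ('+'=62): chars_in_quartet=1 acc=0x3E bytes_emitted=0
After char 1 ('X'=23): chars_in_quartet=2 acc=0xF97 bytes_emitted=0
After char 2 ('8'=60): chars_in_quartet=3 acc=0x3E5FC bytes_emitted=0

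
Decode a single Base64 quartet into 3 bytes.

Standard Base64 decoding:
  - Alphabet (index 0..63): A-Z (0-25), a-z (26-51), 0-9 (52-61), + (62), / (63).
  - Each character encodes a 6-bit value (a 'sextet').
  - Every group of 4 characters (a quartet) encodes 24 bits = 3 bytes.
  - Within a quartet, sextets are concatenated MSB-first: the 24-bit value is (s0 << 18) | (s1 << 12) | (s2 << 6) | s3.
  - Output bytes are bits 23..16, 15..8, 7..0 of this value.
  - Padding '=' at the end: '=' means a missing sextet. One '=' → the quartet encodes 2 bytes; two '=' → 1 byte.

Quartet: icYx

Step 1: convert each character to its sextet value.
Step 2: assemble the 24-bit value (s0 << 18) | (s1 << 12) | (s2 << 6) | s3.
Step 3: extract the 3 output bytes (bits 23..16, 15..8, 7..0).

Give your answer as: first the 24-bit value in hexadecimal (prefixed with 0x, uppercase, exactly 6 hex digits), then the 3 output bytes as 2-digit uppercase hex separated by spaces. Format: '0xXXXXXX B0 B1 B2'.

Answer: 0x89C631 89 C6 31

Derivation:
Sextets: i=34, c=28, Y=24, x=49
24-bit: (34<<18) | (28<<12) | (24<<6) | 49
      = 0x880000 | 0x01C000 | 0x000600 | 0x000031
      = 0x89C631
Bytes: (v>>16)&0xFF=89, (v>>8)&0xFF=C6, v&0xFF=31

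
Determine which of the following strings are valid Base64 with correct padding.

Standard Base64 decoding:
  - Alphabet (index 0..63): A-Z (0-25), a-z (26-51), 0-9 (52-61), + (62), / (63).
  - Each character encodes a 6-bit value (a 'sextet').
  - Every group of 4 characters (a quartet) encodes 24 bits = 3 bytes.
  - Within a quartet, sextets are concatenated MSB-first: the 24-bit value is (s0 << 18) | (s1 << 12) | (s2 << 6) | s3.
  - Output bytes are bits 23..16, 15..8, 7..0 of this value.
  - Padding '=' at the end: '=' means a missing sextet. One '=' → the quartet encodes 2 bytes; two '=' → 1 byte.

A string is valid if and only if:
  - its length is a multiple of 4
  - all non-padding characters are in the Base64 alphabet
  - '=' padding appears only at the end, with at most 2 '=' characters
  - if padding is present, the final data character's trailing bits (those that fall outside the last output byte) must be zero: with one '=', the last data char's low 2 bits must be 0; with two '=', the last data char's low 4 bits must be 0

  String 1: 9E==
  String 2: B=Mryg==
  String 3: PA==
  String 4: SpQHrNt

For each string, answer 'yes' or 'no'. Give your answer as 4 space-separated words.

Answer: no no yes no

Derivation:
String 1: '9E==' → invalid (bad trailing bits)
String 2: 'B=Mryg==' → invalid (bad char(s): ['=']; '=' in middle)
String 3: 'PA==' → valid
String 4: 'SpQHrNt' → invalid (len=7 not mult of 4)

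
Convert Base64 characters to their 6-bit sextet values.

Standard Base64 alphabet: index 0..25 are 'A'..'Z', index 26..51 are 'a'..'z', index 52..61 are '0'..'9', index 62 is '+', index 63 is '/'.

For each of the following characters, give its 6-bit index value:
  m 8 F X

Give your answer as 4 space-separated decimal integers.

Answer: 38 60 5 23

Derivation:
'm': a..z range, 26 + ord('m') − ord('a') = 38
'8': 0..9 range, 52 + ord('8') − ord('0') = 60
'F': A..Z range, ord('F') − ord('A') = 5
'X': A..Z range, ord('X') − ord('A') = 23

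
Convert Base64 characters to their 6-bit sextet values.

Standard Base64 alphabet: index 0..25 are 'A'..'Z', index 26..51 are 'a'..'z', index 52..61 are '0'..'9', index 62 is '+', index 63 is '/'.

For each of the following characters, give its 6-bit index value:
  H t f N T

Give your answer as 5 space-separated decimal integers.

'H': A..Z range, ord('H') − ord('A') = 7
't': a..z range, 26 + ord('t') − ord('a') = 45
'f': a..z range, 26 + ord('f') − ord('a') = 31
'N': A..Z range, ord('N') − ord('A') = 13
'T': A..Z range, ord('T') − ord('A') = 19

Answer: 7 45 31 13 19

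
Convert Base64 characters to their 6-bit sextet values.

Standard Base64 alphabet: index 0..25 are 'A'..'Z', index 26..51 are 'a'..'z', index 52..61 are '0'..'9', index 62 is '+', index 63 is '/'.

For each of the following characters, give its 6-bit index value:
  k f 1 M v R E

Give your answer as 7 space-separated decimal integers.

'k': a..z range, 26 + ord('k') − ord('a') = 36
'f': a..z range, 26 + ord('f') − ord('a') = 31
'1': 0..9 range, 52 + ord('1') − ord('0') = 53
'M': A..Z range, ord('M') − ord('A') = 12
'v': a..z range, 26 + ord('v') − ord('a') = 47
'R': A..Z range, ord('R') − ord('A') = 17
'E': A..Z range, ord('E') − ord('A') = 4

Answer: 36 31 53 12 47 17 4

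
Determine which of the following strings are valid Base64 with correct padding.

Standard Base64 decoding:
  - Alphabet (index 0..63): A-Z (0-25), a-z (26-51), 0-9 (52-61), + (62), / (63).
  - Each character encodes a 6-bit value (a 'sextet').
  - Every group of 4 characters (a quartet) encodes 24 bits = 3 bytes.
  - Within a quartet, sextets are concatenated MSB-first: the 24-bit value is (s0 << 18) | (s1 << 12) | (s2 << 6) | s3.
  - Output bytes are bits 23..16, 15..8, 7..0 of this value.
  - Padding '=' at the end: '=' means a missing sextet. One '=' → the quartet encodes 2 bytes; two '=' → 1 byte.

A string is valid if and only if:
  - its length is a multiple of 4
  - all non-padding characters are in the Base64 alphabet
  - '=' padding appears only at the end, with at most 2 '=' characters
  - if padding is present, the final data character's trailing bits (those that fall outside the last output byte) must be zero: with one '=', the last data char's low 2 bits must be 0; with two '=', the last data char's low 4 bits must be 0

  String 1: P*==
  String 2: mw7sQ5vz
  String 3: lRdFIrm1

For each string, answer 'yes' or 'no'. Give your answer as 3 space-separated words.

Answer: no yes yes

Derivation:
String 1: 'P*==' → invalid (bad char(s): ['*'])
String 2: 'mw7sQ5vz' → valid
String 3: 'lRdFIrm1' → valid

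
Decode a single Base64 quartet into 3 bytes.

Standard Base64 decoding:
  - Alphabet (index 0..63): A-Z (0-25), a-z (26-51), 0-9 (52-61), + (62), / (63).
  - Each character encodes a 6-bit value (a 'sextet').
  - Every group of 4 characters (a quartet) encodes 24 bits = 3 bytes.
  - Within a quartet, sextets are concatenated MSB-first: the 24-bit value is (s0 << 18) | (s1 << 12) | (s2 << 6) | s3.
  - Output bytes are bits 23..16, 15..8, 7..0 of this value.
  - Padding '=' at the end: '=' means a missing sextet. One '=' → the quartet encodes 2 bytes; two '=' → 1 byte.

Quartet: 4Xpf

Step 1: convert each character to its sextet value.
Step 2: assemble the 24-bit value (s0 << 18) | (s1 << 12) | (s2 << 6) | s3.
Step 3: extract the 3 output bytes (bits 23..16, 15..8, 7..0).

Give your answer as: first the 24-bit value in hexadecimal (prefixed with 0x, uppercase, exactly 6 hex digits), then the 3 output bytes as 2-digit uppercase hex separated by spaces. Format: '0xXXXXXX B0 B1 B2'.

Answer: 0xE17A5F E1 7A 5F

Derivation:
Sextets: 4=56, X=23, p=41, f=31
24-bit: (56<<18) | (23<<12) | (41<<6) | 31
      = 0xE00000 | 0x017000 | 0x000A40 | 0x00001F
      = 0xE17A5F
Bytes: (v>>16)&0xFF=E1, (v>>8)&0xFF=7A, v&0xFF=5F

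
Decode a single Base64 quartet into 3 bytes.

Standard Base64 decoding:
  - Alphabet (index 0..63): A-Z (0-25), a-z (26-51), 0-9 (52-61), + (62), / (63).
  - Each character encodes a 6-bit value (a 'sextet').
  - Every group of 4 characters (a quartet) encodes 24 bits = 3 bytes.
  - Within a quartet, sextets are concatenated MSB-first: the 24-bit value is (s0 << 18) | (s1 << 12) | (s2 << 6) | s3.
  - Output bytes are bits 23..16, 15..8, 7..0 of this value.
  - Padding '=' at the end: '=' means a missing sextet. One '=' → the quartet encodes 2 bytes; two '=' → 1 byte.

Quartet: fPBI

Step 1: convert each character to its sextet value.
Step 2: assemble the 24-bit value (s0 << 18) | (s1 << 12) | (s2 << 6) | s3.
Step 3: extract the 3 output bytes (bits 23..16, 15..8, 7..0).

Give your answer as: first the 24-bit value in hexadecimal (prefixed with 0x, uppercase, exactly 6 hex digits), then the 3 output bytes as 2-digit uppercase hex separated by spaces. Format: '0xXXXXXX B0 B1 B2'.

Answer: 0x7CF048 7C F0 48

Derivation:
Sextets: f=31, P=15, B=1, I=8
24-bit: (31<<18) | (15<<12) | (1<<6) | 8
      = 0x7C0000 | 0x00F000 | 0x000040 | 0x000008
      = 0x7CF048
Bytes: (v>>16)&0xFF=7C, (v>>8)&0xFF=F0, v&0xFF=48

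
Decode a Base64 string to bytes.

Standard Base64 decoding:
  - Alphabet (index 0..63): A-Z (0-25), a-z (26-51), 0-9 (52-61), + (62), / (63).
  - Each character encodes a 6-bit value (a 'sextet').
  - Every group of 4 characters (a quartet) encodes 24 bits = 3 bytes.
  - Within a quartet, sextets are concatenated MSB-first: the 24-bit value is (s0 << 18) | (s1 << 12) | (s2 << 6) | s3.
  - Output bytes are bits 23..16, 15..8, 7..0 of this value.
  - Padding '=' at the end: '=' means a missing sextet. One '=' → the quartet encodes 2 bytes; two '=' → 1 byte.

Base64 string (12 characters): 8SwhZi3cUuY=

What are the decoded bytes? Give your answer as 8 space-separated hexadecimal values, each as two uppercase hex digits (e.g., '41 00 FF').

Answer: F1 2C 21 66 2D DC 52 E6

Derivation:
After char 0 ('8'=60): chars_in_quartet=1 acc=0x3C bytes_emitted=0
After char 1 ('S'=18): chars_in_quartet=2 acc=0xF12 bytes_emitted=0
After char 2 ('w'=48): chars_in_quartet=3 acc=0x3C4B0 bytes_emitted=0
After char 3 ('h'=33): chars_in_quartet=4 acc=0xF12C21 -> emit F1 2C 21, reset; bytes_emitted=3
After char 4 ('Z'=25): chars_in_quartet=1 acc=0x19 bytes_emitted=3
After char 5 ('i'=34): chars_in_quartet=2 acc=0x662 bytes_emitted=3
After char 6 ('3'=55): chars_in_quartet=3 acc=0x198B7 bytes_emitted=3
After char 7 ('c'=28): chars_in_quartet=4 acc=0x662DDC -> emit 66 2D DC, reset; bytes_emitted=6
After char 8 ('U'=20): chars_in_quartet=1 acc=0x14 bytes_emitted=6
After char 9 ('u'=46): chars_in_quartet=2 acc=0x52E bytes_emitted=6
After char 10 ('Y'=24): chars_in_quartet=3 acc=0x14B98 bytes_emitted=6
Padding '=': partial quartet acc=0x14B98 -> emit 52 E6; bytes_emitted=8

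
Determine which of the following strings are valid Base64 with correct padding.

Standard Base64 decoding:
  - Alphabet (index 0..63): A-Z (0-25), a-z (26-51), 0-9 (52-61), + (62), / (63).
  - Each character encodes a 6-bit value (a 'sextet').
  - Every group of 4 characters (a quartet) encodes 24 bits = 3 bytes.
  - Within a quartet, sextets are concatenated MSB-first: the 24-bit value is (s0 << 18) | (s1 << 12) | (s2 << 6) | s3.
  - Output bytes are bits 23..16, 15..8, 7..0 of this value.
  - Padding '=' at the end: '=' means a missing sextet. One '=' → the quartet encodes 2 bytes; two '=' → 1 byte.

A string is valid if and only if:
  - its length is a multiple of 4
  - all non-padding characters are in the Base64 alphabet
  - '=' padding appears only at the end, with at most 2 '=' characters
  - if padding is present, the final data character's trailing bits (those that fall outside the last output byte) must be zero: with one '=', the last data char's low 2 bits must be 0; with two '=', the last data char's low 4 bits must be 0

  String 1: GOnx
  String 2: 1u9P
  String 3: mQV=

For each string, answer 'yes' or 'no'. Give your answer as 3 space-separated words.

String 1: 'GOnx' → valid
String 2: '1u9P' → valid
String 3: 'mQV=' → invalid (bad trailing bits)

Answer: yes yes no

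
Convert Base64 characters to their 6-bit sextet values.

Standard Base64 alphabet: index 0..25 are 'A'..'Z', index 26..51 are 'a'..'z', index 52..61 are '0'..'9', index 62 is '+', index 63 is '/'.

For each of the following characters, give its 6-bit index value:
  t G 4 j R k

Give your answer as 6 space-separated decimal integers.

't': a..z range, 26 + ord('t') − ord('a') = 45
'G': A..Z range, ord('G') − ord('A') = 6
'4': 0..9 range, 52 + ord('4') − ord('0') = 56
'j': a..z range, 26 + ord('j') − ord('a') = 35
'R': A..Z range, ord('R') − ord('A') = 17
'k': a..z range, 26 + ord('k') − ord('a') = 36

Answer: 45 6 56 35 17 36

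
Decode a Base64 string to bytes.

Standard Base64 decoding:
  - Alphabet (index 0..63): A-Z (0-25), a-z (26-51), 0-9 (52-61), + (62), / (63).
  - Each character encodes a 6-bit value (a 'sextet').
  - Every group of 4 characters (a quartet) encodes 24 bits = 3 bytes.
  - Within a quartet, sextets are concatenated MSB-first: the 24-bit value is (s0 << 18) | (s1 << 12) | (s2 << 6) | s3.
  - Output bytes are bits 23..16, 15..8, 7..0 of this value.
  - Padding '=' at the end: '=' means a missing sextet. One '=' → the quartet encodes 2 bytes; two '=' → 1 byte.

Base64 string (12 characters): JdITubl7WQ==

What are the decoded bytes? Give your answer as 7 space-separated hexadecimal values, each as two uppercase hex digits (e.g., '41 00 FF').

After char 0 ('J'=9): chars_in_quartet=1 acc=0x9 bytes_emitted=0
After char 1 ('d'=29): chars_in_quartet=2 acc=0x25D bytes_emitted=0
After char 2 ('I'=8): chars_in_quartet=3 acc=0x9748 bytes_emitted=0
After char 3 ('T'=19): chars_in_quartet=4 acc=0x25D213 -> emit 25 D2 13, reset; bytes_emitted=3
After char 4 ('u'=46): chars_in_quartet=1 acc=0x2E bytes_emitted=3
After char 5 ('b'=27): chars_in_quartet=2 acc=0xB9B bytes_emitted=3
After char 6 ('l'=37): chars_in_quartet=3 acc=0x2E6E5 bytes_emitted=3
After char 7 ('7'=59): chars_in_quartet=4 acc=0xB9B97B -> emit B9 B9 7B, reset; bytes_emitted=6
After char 8 ('W'=22): chars_in_quartet=1 acc=0x16 bytes_emitted=6
After char 9 ('Q'=16): chars_in_quartet=2 acc=0x590 bytes_emitted=6
Padding '==': partial quartet acc=0x590 -> emit 59; bytes_emitted=7

Answer: 25 D2 13 B9 B9 7B 59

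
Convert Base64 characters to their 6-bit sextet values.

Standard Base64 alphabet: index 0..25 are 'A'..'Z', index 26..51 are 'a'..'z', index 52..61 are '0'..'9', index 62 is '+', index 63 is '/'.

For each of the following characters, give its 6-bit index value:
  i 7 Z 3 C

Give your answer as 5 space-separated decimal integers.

'i': a..z range, 26 + ord('i') − ord('a') = 34
'7': 0..9 range, 52 + ord('7') − ord('0') = 59
'Z': A..Z range, ord('Z') − ord('A') = 25
'3': 0..9 range, 52 + ord('3') − ord('0') = 55
'C': A..Z range, ord('C') − ord('A') = 2

Answer: 34 59 25 55 2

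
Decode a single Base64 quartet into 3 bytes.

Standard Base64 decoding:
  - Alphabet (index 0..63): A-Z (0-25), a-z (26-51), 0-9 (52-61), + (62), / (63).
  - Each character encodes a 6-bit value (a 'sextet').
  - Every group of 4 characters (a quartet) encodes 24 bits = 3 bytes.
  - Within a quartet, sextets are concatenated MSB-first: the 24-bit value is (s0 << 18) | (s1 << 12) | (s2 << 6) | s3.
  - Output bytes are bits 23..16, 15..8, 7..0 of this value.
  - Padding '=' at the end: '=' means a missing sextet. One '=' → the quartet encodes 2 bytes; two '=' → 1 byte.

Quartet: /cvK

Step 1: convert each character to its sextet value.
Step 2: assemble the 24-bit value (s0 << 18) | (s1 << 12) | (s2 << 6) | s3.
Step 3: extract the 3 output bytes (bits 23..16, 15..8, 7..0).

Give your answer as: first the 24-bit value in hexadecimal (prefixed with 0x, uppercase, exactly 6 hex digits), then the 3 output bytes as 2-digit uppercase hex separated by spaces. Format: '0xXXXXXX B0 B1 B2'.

Answer: 0xFDCBCA FD CB CA

Derivation:
Sextets: /=63, c=28, v=47, K=10
24-bit: (63<<18) | (28<<12) | (47<<6) | 10
      = 0xFC0000 | 0x01C000 | 0x000BC0 | 0x00000A
      = 0xFDCBCA
Bytes: (v>>16)&0xFF=FD, (v>>8)&0xFF=CB, v&0xFF=CA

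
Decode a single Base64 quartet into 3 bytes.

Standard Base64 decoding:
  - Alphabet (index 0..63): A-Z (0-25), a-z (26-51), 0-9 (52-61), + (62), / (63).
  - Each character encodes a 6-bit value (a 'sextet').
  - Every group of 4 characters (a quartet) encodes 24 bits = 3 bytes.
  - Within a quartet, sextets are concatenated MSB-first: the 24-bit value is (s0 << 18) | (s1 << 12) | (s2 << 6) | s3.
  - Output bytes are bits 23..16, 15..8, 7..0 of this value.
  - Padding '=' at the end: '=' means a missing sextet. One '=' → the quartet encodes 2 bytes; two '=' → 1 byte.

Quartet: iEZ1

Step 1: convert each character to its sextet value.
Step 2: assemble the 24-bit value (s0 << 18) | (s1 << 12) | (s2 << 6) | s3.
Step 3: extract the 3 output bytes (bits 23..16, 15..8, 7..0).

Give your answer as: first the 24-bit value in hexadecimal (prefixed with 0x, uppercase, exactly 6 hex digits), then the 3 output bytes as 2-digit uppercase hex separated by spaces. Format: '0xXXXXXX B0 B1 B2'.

Answer: 0x884675 88 46 75

Derivation:
Sextets: i=34, E=4, Z=25, 1=53
24-bit: (34<<18) | (4<<12) | (25<<6) | 53
      = 0x880000 | 0x004000 | 0x000640 | 0x000035
      = 0x884675
Bytes: (v>>16)&0xFF=88, (v>>8)&0xFF=46, v&0xFF=75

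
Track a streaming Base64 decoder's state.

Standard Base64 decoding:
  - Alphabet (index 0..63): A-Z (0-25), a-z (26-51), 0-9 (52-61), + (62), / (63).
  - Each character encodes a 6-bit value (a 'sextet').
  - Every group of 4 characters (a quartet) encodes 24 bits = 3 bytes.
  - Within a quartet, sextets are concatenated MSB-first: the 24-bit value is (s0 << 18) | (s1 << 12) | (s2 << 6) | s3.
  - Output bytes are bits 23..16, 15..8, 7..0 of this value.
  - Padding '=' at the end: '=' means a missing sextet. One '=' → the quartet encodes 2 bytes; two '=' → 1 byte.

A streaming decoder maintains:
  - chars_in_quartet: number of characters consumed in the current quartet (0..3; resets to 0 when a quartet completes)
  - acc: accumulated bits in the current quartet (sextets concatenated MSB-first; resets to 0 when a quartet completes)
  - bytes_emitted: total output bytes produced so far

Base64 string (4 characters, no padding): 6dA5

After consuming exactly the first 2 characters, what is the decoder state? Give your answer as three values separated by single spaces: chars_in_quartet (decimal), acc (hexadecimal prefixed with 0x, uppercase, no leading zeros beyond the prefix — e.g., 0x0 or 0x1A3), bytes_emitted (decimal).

After char 0 ('6'=58): chars_in_quartet=1 acc=0x3A bytes_emitted=0
After char 1 ('d'=29): chars_in_quartet=2 acc=0xE9D bytes_emitted=0

Answer: 2 0xE9D 0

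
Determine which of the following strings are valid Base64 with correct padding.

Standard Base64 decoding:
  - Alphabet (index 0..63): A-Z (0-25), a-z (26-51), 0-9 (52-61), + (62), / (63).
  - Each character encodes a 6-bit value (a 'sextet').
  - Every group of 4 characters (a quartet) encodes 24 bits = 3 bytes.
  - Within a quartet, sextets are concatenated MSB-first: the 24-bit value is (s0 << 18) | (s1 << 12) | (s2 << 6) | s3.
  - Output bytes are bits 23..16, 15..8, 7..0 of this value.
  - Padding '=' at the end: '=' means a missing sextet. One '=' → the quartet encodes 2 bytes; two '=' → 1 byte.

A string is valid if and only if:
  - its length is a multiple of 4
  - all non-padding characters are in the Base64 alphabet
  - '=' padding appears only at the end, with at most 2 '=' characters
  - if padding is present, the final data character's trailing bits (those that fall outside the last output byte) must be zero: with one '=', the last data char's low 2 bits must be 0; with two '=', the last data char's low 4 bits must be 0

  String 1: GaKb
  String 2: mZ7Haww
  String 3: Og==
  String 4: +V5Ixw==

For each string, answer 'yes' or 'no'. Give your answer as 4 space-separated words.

String 1: 'GaKb' → valid
String 2: 'mZ7Haww' → invalid (len=7 not mult of 4)
String 3: 'Og==' → valid
String 4: '+V5Ixw==' → valid

Answer: yes no yes yes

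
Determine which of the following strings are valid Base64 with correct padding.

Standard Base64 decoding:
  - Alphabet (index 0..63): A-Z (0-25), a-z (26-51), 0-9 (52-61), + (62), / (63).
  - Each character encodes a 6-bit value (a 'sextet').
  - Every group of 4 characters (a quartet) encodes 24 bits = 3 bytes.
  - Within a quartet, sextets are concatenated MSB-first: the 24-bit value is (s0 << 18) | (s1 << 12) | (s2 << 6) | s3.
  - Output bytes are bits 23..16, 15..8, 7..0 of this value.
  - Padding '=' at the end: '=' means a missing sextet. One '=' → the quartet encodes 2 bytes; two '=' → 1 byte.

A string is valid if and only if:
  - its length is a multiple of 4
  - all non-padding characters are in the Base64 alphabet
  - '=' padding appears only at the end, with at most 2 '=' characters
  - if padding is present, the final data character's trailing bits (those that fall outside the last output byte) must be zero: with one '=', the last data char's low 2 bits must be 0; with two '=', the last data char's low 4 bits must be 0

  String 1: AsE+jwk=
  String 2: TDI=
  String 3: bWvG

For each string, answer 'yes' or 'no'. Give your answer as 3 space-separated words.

Answer: yes yes yes

Derivation:
String 1: 'AsE+jwk=' → valid
String 2: 'TDI=' → valid
String 3: 'bWvG' → valid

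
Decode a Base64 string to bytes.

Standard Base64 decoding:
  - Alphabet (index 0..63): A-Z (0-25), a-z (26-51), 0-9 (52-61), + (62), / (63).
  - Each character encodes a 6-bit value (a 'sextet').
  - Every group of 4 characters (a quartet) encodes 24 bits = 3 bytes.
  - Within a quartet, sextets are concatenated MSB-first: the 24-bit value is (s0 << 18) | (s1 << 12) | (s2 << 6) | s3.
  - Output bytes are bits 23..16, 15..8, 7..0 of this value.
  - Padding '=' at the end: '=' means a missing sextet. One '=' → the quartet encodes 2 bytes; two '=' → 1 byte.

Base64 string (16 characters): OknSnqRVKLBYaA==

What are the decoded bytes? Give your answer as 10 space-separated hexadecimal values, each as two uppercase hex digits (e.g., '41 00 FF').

After char 0 ('O'=14): chars_in_quartet=1 acc=0xE bytes_emitted=0
After char 1 ('k'=36): chars_in_quartet=2 acc=0x3A4 bytes_emitted=0
After char 2 ('n'=39): chars_in_quartet=3 acc=0xE927 bytes_emitted=0
After char 3 ('S'=18): chars_in_quartet=4 acc=0x3A49D2 -> emit 3A 49 D2, reset; bytes_emitted=3
After char 4 ('n'=39): chars_in_quartet=1 acc=0x27 bytes_emitted=3
After char 5 ('q'=42): chars_in_quartet=2 acc=0x9EA bytes_emitted=3
After char 6 ('R'=17): chars_in_quartet=3 acc=0x27A91 bytes_emitted=3
After char 7 ('V'=21): chars_in_quartet=4 acc=0x9EA455 -> emit 9E A4 55, reset; bytes_emitted=6
After char 8 ('K'=10): chars_in_quartet=1 acc=0xA bytes_emitted=6
After char 9 ('L'=11): chars_in_quartet=2 acc=0x28B bytes_emitted=6
After char 10 ('B'=1): chars_in_quartet=3 acc=0xA2C1 bytes_emitted=6
After char 11 ('Y'=24): chars_in_quartet=4 acc=0x28B058 -> emit 28 B0 58, reset; bytes_emitted=9
After char 12 ('a'=26): chars_in_quartet=1 acc=0x1A bytes_emitted=9
After char 13 ('A'=0): chars_in_quartet=2 acc=0x680 bytes_emitted=9
Padding '==': partial quartet acc=0x680 -> emit 68; bytes_emitted=10

Answer: 3A 49 D2 9E A4 55 28 B0 58 68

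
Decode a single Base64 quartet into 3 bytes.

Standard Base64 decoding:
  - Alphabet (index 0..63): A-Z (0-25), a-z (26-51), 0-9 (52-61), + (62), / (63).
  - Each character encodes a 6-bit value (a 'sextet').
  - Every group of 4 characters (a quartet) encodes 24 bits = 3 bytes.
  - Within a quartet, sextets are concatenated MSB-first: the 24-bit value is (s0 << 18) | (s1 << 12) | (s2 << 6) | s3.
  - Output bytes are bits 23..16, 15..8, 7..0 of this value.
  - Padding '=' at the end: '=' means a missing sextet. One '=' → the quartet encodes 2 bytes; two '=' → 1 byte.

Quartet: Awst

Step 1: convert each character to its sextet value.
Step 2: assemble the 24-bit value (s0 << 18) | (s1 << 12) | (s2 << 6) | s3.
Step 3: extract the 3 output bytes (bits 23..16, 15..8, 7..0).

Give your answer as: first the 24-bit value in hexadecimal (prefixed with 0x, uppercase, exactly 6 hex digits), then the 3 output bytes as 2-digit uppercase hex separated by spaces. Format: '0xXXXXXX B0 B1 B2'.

Answer: 0x030B2D 03 0B 2D

Derivation:
Sextets: A=0, w=48, s=44, t=45
24-bit: (0<<18) | (48<<12) | (44<<6) | 45
      = 0x000000 | 0x030000 | 0x000B00 | 0x00002D
      = 0x030B2D
Bytes: (v>>16)&0xFF=03, (v>>8)&0xFF=0B, v&0xFF=2D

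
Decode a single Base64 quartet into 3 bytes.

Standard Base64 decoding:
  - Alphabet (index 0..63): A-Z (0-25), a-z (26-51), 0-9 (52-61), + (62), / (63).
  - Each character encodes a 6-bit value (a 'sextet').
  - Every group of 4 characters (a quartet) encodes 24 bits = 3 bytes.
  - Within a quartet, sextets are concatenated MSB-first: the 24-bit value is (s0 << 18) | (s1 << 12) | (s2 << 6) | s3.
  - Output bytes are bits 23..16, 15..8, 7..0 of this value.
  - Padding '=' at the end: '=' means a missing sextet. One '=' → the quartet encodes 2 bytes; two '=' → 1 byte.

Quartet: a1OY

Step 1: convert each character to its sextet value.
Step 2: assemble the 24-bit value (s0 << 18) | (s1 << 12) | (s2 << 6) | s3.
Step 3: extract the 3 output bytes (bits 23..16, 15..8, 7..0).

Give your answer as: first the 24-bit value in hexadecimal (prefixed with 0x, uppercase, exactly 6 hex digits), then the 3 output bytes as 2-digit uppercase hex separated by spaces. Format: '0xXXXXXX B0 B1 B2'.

Sextets: a=26, 1=53, O=14, Y=24
24-bit: (26<<18) | (53<<12) | (14<<6) | 24
      = 0x680000 | 0x035000 | 0x000380 | 0x000018
      = 0x6B5398
Bytes: (v>>16)&0xFF=6B, (v>>8)&0xFF=53, v&0xFF=98

Answer: 0x6B5398 6B 53 98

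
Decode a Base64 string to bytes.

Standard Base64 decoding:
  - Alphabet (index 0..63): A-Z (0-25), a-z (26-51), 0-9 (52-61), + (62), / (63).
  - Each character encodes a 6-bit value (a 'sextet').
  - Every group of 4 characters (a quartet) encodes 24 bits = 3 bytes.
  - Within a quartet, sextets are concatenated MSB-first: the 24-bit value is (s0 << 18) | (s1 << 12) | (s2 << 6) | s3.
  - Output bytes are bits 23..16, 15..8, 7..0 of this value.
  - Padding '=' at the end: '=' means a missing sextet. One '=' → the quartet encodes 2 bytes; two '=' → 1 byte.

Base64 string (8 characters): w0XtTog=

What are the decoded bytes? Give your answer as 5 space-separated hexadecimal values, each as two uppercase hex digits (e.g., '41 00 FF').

Answer: C3 45 ED 4E 88

Derivation:
After char 0 ('w'=48): chars_in_quartet=1 acc=0x30 bytes_emitted=0
After char 1 ('0'=52): chars_in_quartet=2 acc=0xC34 bytes_emitted=0
After char 2 ('X'=23): chars_in_quartet=3 acc=0x30D17 bytes_emitted=0
After char 3 ('t'=45): chars_in_quartet=4 acc=0xC345ED -> emit C3 45 ED, reset; bytes_emitted=3
After char 4 ('T'=19): chars_in_quartet=1 acc=0x13 bytes_emitted=3
After char 5 ('o'=40): chars_in_quartet=2 acc=0x4E8 bytes_emitted=3
After char 6 ('g'=32): chars_in_quartet=3 acc=0x13A20 bytes_emitted=3
Padding '=': partial quartet acc=0x13A20 -> emit 4E 88; bytes_emitted=5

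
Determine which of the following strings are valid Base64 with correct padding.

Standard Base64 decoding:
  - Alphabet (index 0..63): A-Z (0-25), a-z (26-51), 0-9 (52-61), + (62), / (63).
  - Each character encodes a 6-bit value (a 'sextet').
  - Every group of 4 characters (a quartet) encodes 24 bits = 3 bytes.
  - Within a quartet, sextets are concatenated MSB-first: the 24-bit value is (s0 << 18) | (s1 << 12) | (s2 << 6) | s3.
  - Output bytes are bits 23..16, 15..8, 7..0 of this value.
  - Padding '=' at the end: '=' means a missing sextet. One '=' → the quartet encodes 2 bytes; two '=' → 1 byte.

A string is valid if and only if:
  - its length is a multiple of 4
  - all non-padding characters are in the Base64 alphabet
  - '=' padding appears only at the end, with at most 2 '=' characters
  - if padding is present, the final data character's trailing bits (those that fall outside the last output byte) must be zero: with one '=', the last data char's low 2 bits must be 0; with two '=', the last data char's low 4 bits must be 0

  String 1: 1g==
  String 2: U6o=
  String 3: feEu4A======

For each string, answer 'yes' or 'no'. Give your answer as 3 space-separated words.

String 1: '1g==' → valid
String 2: 'U6o=' → valid
String 3: 'feEu4A======' → invalid (6 pad chars (max 2))

Answer: yes yes no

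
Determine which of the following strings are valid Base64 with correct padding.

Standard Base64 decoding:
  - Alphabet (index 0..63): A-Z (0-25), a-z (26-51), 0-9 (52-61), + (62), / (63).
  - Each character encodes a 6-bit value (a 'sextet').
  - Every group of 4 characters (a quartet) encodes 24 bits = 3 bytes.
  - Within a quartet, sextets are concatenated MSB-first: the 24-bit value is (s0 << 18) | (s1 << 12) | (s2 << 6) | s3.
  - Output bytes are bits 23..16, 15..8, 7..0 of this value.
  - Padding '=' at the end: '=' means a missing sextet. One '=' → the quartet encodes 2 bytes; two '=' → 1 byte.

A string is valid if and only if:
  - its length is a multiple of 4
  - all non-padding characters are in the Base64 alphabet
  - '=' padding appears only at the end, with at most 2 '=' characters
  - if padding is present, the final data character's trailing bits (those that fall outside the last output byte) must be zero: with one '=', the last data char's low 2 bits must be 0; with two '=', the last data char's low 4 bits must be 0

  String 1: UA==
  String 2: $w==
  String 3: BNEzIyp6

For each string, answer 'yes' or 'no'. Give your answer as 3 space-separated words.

Answer: yes no yes

Derivation:
String 1: 'UA==' → valid
String 2: '$w==' → invalid (bad char(s): ['$'])
String 3: 'BNEzIyp6' → valid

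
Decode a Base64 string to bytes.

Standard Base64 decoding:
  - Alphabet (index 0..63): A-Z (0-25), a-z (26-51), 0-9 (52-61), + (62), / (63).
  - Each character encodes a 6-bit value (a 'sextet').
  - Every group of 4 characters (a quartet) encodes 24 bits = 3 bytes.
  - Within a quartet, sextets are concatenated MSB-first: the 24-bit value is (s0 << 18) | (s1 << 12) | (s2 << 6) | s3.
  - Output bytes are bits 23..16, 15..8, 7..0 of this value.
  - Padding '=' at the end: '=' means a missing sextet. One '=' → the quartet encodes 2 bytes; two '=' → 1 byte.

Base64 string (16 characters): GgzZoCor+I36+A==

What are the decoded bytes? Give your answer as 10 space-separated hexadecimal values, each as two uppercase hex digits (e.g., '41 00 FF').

After char 0 ('G'=6): chars_in_quartet=1 acc=0x6 bytes_emitted=0
After char 1 ('g'=32): chars_in_quartet=2 acc=0x1A0 bytes_emitted=0
After char 2 ('z'=51): chars_in_quartet=3 acc=0x6833 bytes_emitted=0
After char 3 ('Z'=25): chars_in_quartet=4 acc=0x1A0CD9 -> emit 1A 0C D9, reset; bytes_emitted=3
After char 4 ('o'=40): chars_in_quartet=1 acc=0x28 bytes_emitted=3
After char 5 ('C'=2): chars_in_quartet=2 acc=0xA02 bytes_emitted=3
After char 6 ('o'=40): chars_in_quartet=3 acc=0x280A8 bytes_emitted=3
After char 7 ('r'=43): chars_in_quartet=4 acc=0xA02A2B -> emit A0 2A 2B, reset; bytes_emitted=6
After char 8 ('+'=62): chars_in_quartet=1 acc=0x3E bytes_emitted=6
After char 9 ('I'=8): chars_in_quartet=2 acc=0xF88 bytes_emitted=6
After char 10 ('3'=55): chars_in_quartet=3 acc=0x3E237 bytes_emitted=6
After char 11 ('6'=58): chars_in_quartet=4 acc=0xF88DFA -> emit F8 8D FA, reset; bytes_emitted=9
After char 12 ('+'=62): chars_in_quartet=1 acc=0x3E bytes_emitted=9
After char 13 ('A'=0): chars_in_quartet=2 acc=0xF80 bytes_emitted=9
Padding '==': partial quartet acc=0xF80 -> emit F8; bytes_emitted=10

Answer: 1A 0C D9 A0 2A 2B F8 8D FA F8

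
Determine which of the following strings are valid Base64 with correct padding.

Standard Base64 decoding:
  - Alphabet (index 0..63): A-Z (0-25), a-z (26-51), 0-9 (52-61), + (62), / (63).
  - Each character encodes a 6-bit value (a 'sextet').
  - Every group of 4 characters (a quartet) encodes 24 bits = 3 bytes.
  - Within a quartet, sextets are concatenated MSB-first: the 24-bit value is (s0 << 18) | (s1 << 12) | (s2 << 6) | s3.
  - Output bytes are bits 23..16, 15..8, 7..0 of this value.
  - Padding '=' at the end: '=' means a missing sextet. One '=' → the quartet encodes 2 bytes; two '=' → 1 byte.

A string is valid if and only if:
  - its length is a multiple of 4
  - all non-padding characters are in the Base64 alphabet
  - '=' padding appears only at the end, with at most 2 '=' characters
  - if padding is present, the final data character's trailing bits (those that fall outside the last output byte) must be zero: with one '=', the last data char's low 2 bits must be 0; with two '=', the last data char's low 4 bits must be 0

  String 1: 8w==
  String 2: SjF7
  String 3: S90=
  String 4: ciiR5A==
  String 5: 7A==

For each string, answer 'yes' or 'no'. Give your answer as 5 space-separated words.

String 1: '8w==' → valid
String 2: 'SjF7' → valid
String 3: 'S90=' → valid
String 4: 'ciiR5A==' → valid
String 5: '7A==' → valid

Answer: yes yes yes yes yes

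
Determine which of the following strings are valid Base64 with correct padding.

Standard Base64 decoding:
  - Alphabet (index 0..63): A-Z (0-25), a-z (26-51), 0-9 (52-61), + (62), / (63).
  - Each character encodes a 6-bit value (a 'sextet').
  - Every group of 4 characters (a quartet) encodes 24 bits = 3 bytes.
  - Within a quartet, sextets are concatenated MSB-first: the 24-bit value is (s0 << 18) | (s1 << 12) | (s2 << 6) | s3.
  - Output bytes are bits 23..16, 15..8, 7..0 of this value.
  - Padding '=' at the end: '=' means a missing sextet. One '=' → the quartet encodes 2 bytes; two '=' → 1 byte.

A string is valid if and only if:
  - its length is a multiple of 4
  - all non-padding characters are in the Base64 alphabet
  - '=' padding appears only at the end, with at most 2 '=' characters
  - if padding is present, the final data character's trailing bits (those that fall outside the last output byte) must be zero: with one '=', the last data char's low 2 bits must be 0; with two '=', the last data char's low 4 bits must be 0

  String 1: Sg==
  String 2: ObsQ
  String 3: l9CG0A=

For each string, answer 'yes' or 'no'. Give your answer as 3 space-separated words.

String 1: 'Sg==' → valid
String 2: 'ObsQ' → valid
String 3: 'l9CG0A=' → invalid (len=7 not mult of 4)

Answer: yes yes no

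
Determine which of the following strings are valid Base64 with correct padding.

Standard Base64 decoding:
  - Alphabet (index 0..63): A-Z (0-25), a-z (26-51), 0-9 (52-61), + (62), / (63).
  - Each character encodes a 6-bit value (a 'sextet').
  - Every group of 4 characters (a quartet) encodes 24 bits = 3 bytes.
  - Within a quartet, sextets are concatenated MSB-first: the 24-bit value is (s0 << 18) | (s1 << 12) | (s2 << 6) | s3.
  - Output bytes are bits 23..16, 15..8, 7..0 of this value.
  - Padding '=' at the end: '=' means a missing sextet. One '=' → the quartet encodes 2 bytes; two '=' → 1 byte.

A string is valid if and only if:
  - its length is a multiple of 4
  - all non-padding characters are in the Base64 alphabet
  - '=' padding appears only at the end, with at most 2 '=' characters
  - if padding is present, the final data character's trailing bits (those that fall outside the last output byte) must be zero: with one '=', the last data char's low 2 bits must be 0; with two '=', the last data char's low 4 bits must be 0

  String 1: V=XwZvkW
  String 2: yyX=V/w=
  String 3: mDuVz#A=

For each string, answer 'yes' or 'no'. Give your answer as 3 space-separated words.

String 1: 'V=XwZvkW' → invalid (bad char(s): ['=']; '=' in middle)
String 2: 'yyX=V/w=' → invalid (bad char(s): ['=']; '=' in middle)
String 3: 'mDuVz#A=' → invalid (bad char(s): ['#'])

Answer: no no no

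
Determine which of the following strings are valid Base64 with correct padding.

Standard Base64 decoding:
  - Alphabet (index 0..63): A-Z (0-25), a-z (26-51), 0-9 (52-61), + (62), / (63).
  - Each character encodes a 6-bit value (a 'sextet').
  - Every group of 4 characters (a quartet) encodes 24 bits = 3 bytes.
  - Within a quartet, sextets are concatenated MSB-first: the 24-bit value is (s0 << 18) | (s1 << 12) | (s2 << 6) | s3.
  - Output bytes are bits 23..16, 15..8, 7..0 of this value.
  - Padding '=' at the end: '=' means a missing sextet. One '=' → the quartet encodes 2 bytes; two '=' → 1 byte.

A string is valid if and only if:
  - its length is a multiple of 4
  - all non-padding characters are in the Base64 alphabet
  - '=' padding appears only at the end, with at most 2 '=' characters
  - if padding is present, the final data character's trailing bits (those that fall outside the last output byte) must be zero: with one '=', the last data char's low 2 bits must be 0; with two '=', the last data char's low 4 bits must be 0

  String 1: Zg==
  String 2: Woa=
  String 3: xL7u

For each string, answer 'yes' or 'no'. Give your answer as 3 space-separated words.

Answer: yes no yes

Derivation:
String 1: 'Zg==' → valid
String 2: 'Woa=' → invalid (bad trailing bits)
String 3: 'xL7u' → valid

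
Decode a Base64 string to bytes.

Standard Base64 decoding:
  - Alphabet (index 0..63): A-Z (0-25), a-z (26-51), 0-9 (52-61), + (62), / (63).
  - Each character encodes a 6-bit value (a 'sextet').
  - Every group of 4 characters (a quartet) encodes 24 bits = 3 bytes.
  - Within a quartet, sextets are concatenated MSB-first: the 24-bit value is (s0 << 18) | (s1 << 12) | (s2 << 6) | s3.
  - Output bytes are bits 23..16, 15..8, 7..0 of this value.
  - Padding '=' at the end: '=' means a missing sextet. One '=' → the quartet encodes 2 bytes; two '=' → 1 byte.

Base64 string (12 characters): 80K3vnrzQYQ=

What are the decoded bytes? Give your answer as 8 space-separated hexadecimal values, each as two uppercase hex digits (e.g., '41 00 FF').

Answer: F3 42 B7 BE 7A F3 41 84

Derivation:
After char 0 ('8'=60): chars_in_quartet=1 acc=0x3C bytes_emitted=0
After char 1 ('0'=52): chars_in_quartet=2 acc=0xF34 bytes_emitted=0
After char 2 ('K'=10): chars_in_quartet=3 acc=0x3CD0A bytes_emitted=0
After char 3 ('3'=55): chars_in_quartet=4 acc=0xF342B7 -> emit F3 42 B7, reset; bytes_emitted=3
After char 4 ('v'=47): chars_in_quartet=1 acc=0x2F bytes_emitted=3
After char 5 ('n'=39): chars_in_quartet=2 acc=0xBE7 bytes_emitted=3
After char 6 ('r'=43): chars_in_quartet=3 acc=0x2F9EB bytes_emitted=3
After char 7 ('z'=51): chars_in_quartet=4 acc=0xBE7AF3 -> emit BE 7A F3, reset; bytes_emitted=6
After char 8 ('Q'=16): chars_in_quartet=1 acc=0x10 bytes_emitted=6
After char 9 ('Y'=24): chars_in_quartet=2 acc=0x418 bytes_emitted=6
After char 10 ('Q'=16): chars_in_quartet=3 acc=0x10610 bytes_emitted=6
Padding '=': partial quartet acc=0x10610 -> emit 41 84; bytes_emitted=8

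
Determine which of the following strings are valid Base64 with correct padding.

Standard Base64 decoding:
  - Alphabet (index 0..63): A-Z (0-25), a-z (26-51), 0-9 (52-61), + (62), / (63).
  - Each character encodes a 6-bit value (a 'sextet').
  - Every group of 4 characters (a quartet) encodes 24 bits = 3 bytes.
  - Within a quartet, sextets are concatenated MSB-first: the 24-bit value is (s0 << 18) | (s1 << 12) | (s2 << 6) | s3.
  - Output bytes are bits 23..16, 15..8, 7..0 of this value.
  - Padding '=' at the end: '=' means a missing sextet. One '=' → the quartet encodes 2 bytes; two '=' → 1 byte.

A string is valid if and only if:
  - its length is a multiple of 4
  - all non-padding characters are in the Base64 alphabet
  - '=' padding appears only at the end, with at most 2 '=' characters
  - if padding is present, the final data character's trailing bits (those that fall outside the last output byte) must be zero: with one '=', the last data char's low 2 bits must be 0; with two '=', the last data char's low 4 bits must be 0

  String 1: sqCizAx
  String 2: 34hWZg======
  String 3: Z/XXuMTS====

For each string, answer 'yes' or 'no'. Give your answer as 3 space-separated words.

Answer: no no no

Derivation:
String 1: 'sqCizAx' → invalid (len=7 not mult of 4)
String 2: '34hWZg======' → invalid (6 pad chars (max 2))
String 3: 'Z/XXuMTS====' → invalid (4 pad chars (max 2))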